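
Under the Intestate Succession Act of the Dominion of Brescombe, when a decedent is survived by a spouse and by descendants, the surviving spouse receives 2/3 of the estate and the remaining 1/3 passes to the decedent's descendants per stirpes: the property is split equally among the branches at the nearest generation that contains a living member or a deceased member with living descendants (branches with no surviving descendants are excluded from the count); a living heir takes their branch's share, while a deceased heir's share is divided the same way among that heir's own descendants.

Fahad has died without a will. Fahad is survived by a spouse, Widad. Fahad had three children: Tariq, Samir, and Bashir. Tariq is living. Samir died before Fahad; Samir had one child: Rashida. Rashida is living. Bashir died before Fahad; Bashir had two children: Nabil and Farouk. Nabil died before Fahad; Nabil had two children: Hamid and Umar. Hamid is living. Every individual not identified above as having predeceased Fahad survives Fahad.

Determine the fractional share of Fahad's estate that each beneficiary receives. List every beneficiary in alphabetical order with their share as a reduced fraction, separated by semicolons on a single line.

Widad, as surviving spouse, takes 2/3.
The remaining 1/3 passes to Fahad's descendants per stirpes.
The 1/3 is divided into 3 equal shares of 1/9 among Tariq, Samir, Bashir.
Tariq is living and takes 1/9.
Samir predeceased; the 1/9 allotted to Samir's branch passes to Samir's issue by representation.
Rashida is the sole taker at this level and receives the full 1/9.
Bashir predeceased; the 1/9 allotted to Bashir's branch passes to Bashir's issue by representation.
The 1/9 is divided into 2 equal shares of 1/18 among Nabil, Farouk.
Nabil predeceased; the 1/18 allotted to Nabil's branch passes to Nabil's issue by representation.
The 1/18 is divided into 2 equal shares of 1/36 among Hamid, Umar.
Hamid is living and takes 1/36.
Umar is living and takes 1/36.
Farouk is living and takes 1/18.

Farouk 1/18; Hamid 1/36; Rashida 1/9; Tariq 1/9; Umar 1/36; Widad 2/3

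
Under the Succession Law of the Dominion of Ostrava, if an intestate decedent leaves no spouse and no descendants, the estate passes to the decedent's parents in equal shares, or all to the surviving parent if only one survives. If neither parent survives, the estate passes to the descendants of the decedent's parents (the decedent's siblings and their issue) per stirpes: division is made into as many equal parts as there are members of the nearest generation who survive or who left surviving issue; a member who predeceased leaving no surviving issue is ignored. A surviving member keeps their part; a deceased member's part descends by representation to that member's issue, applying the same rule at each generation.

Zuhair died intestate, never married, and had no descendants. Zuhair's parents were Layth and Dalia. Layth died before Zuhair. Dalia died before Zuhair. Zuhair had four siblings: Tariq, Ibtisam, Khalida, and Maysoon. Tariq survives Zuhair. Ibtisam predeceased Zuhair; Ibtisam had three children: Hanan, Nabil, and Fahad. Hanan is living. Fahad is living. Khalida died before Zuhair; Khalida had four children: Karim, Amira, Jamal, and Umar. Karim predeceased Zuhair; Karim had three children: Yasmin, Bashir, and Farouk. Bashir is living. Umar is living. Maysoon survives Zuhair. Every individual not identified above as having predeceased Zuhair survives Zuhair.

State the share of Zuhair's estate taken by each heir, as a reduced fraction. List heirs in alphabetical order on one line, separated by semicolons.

Amira 1/16; Bashir 1/48; Fahad 1/12; Farouk 1/48; Hanan 1/12; Jamal 1/16; Maysoon 1/4; Nabil 1/12; Tariq 1/4; Umar 1/16; Yasmin 1/48

Neither parent survives and there are no descendants, so the estate passes to Zuhair's siblings and their issue per stirpes.
The estate is divided into 4 equal shares of 1/4 among Tariq, Ibtisam, Khalida, Maysoon.
Tariq is living and takes 1/4.
Ibtisam predeceased; the 1/4 allotted to Ibtisam's branch passes to Ibtisam's issue by representation.
The 1/4 is divided into 3 equal shares of 1/12 among Hanan, Nabil, Fahad.
Hanan is living and takes 1/12.
Nabil is living and takes 1/12.
Fahad is living and takes 1/12.
Khalida predeceased; the 1/4 allotted to Khalida's branch passes to Khalida's issue by representation.
The 1/4 is divided into 4 equal shares of 1/16 among Karim, Amira, Jamal, Umar.
Karim predeceased; the 1/16 allotted to Karim's branch passes to Karim's issue by representation.
The 1/16 is divided into 3 equal shares of 1/48 among Yasmin, Bashir, Farouk.
Yasmin is living and takes 1/48.
Bashir is living and takes 1/48.
Farouk is living and takes 1/48.
Amira is living and takes 1/16.
Jamal is living and takes 1/16.
Umar is living and takes 1/16.
Maysoon is living and takes 1/4.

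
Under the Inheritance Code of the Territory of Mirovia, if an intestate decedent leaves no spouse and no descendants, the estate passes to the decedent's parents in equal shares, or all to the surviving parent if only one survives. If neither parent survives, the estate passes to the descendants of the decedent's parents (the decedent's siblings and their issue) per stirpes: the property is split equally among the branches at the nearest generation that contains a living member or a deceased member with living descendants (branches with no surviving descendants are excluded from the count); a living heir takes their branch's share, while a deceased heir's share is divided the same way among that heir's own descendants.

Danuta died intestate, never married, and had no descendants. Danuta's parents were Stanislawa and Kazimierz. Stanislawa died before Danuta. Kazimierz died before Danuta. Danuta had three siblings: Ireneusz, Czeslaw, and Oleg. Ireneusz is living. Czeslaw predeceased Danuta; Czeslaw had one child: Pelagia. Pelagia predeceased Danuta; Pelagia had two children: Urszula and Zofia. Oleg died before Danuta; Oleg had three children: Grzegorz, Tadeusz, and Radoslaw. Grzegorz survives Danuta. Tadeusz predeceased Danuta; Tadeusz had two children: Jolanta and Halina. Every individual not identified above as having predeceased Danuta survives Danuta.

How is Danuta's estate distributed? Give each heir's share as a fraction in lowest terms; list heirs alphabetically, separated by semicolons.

Grzegorz 1/9; Halina 1/18; Ireneusz 1/3; Jolanta 1/18; Radoslaw 1/9; Urszula 1/6; Zofia 1/6

Neither parent survives and there are no descendants, so the estate passes to Danuta's siblings and their issue per stirpes.
The estate is divided into 3 equal shares of 1/3 among Ireneusz, Czeslaw, Oleg.
Ireneusz is living and takes 1/3.
Czeslaw predeceased; the 1/3 allotted to Czeslaw's branch passes to Czeslaw's issue by representation.
Pelagia's line is the sole branch at this level, so the full 1/3 passes to Pelagia's issue by representation.
The 1/3 is divided into 2 equal shares of 1/6 among Urszula, Zofia.
Urszula is living and takes 1/6.
Zofia is living and takes 1/6.
Oleg predeceased; the 1/3 allotted to Oleg's branch passes to Oleg's issue by representation.
The 1/3 is divided into 3 equal shares of 1/9 among Grzegorz, Tadeusz, Radoslaw.
Grzegorz is living and takes 1/9.
Tadeusz predeceased; the 1/9 allotted to Tadeusz's branch passes to Tadeusz's issue by representation.
The 1/9 is divided into 2 equal shares of 1/18 among Jolanta, Halina.
Jolanta is living and takes 1/18.
Halina is living and takes 1/18.
Radoslaw is living and takes 1/9.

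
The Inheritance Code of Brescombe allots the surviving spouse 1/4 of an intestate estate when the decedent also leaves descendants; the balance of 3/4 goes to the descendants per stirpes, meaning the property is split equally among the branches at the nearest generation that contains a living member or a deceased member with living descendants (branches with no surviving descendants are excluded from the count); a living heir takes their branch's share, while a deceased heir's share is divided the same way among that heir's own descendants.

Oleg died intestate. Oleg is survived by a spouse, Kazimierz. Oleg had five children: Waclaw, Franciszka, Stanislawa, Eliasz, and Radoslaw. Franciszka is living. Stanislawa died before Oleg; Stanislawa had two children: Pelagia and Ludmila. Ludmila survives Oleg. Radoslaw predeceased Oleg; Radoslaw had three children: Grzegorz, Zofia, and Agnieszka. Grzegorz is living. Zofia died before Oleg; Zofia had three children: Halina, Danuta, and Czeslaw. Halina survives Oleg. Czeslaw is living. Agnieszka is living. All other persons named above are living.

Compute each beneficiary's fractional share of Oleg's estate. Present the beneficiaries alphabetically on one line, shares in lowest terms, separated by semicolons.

Agnieszka 1/20; Czeslaw 1/60; Danuta 1/60; Eliasz 3/20; Franciszka 3/20; Grzegorz 1/20; Halina 1/60; Kazimierz 1/4; Ludmila 3/40; Pelagia 3/40; Waclaw 3/20

Kazimierz, as surviving spouse, takes 1/4.
The remaining 3/4 passes to Oleg's descendants per stirpes.
The 3/4 is divided into 5 equal shares of 3/20 among Waclaw, Franciszka, Stanislawa, Eliasz, Radoslaw.
Waclaw is living and takes 3/20.
Franciszka is living and takes 3/20.
Stanislawa predeceased; the 3/20 allotted to Stanislawa's branch passes to Stanislawa's issue by representation.
The 3/20 is divided into 2 equal shares of 3/40 among Pelagia, Ludmila.
Pelagia is living and takes 3/40.
Ludmila is living and takes 3/40.
Eliasz is living and takes 3/20.
Radoslaw predeceased; the 3/20 allotted to Radoslaw's branch passes to Radoslaw's issue by representation.
The 3/20 is divided into 3 equal shares of 1/20 among Grzegorz, Zofia, Agnieszka.
Grzegorz is living and takes 1/20.
Zofia predeceased; the 1/20 allotted to Zofia's branch passes to Zofia's issue by representation.
The 1/20 is divided into 3 equal shares of 1/60 among Halina, Danuta, Czeslaw.
Halina is living and takes 1/60.
Danuta is living and takes 1/60.
Czeslaw is living and takes 1/60.
Agnieszka is living and takes 1/20.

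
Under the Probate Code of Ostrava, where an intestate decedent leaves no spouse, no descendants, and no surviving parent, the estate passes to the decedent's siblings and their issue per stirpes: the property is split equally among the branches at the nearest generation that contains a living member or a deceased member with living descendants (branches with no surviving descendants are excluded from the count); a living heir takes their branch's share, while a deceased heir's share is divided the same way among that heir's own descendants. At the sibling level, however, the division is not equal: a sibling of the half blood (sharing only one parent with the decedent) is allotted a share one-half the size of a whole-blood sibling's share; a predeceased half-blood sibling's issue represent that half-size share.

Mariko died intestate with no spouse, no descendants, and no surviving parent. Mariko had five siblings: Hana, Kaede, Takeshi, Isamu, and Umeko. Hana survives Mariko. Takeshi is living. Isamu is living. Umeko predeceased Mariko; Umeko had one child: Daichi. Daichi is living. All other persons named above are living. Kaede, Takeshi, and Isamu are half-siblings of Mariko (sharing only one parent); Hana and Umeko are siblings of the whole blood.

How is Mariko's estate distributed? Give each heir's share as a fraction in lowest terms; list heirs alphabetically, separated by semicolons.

No spouse, descendants, or parent survives, so the estate passes to Mariko's siblings per stirpes.
Half-blood siblings count for one-half the weight of whole-blood siblings at the initial division.
Dividing 1 in proportion to weights (total weight 7/2): Hana (weight 1) → 2/7; Kaede (weight 1/2) → 1/7; Takeshi (weight 1/2) → 1/7; Isamu (weight 1/2) → 1/7; Umeko (weight 1) → 2/7.
Hana is living and takes 2/7.
Kaede is living and takes 1/7.
Takeshi is living and takes 1/7.
Isamu is living and takes 1/7.
Umeko predeceased; the 2/7 allotted to Umeko's branch passes to Umeko's issue by representation.
Daichi is the sole taker at this level and receives the full 2/7.

Daichi 2/7; Hana 2/7; Isamu 1/7; Kaede 1/7; Takeshi 1/7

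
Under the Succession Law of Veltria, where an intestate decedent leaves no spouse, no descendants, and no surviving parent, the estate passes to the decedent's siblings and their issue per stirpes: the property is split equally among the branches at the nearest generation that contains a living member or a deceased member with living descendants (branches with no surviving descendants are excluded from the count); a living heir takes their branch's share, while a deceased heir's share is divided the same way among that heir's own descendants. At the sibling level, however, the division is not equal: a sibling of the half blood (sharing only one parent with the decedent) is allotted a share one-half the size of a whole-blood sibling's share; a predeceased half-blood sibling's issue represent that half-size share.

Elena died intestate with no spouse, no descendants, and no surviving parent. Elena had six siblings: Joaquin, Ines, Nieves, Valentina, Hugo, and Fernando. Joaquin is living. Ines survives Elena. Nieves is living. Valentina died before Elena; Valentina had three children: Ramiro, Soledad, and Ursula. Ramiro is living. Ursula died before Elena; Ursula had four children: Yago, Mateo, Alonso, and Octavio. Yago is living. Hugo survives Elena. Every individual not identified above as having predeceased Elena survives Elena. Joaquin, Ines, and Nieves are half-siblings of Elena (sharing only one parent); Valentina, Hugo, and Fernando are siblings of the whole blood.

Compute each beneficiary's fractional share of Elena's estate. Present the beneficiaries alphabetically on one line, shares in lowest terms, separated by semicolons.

No spouse, descendants, or parent survives, so the estate passes to Elena's siblings per stirpes.
Half-blood siblings count for one-half the weight of whole-blood siblings at the initial division.
Dividing 1 in proportion to weights (total weight 9/2): Joaquin (weight 1/2) → 1/9; Ines (weight 1/2) → 1/9; Nieves (weight 1/2) → 1/9; Valentina (weight 1) → 2/9; Hugo (weight 1) → 2/9; Fernando (weight 1) → 2/9.
Joaquin is living and takes 1/9.
Ines is living and takes 1/9.
Nieves is living and takes 1/9.
Valentina predeceased; the 2/9 allotted to Valentina's branch passes to Valentina's issue by representation.
The 2/9 is divided into 3 equal shares of 2/27 among Ramiro, Soledad, Ursula.
Ramiro is living and takes 2/27.
Soledad is living and takes 2/27.
Ursula predeceased; the 2/27 allotted to Ursula's branch passes to Ursula's issue by representation.
The 2/27 is divided into 4 equal shares of 1/54 among Yago, Mateo, Alonso, Octavio.
Yago is living and takes 1/54.
Mateo is living and takes 1/54.
Alonso is living and takes 1/54.
Octavio is living and takes 1/54.
Hugo is living and takes 2/9.
Fernando is living and takes 2/9.

Alonso 1/54; Fernando 2/9; Hugo 2/9; Ines 1/9; Joaquin 1/9; Mateo 1/54; Nieves 1/9; Octavio 1/54; Ramiro 2/27; Soledad 2/27; Yago 1/54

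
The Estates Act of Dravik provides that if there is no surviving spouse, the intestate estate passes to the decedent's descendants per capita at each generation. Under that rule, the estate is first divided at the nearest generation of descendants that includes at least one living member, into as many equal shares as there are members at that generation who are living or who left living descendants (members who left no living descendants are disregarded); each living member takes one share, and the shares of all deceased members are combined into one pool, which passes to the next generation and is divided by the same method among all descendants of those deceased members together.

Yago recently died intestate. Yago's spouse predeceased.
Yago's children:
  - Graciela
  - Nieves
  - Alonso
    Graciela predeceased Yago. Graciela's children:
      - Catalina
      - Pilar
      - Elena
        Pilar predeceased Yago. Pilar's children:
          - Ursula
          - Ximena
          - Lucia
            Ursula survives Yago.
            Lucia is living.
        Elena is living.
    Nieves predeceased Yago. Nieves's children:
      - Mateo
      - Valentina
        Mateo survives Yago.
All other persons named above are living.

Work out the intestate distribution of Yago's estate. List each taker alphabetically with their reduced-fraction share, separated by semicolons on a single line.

Alonso 1/3; Catalina 2/15; Elena 2/15; Lucia 2/45; Mateo 2/15; Ursula 2/45; Valentina 2/15; Ximena 2/45

There is no surviving spouse, so the entire estate passes to Yago's descendants per capita at each generation.
At generation 1 (Graciela, Nieves, Alonso) there are 3 shares of (1)/3 = 1/3 each.
Living: Alonso — each takes 1/3.
Deceased: Graciela and Nieves. Their combined 2/3 is pooled and carried to generation 2.
At generation 2 (Catalina, Pilar, Elena, Mateo, Valentina) there are 5 shares of (2/3)/5 = 2/15 each.
Living: Catalina, Elena, Mateo, and Valentina — each takes 2/15.
Deceased: Pilar. That 2/15 share is carried to generation 3.
At generation 3 (Ursula, Ximena, Lucia) there are 3 shares of (2/15)/3 = 2/45 each.
Living: Ursula, Ximena, and Lucia — each takes 2/45.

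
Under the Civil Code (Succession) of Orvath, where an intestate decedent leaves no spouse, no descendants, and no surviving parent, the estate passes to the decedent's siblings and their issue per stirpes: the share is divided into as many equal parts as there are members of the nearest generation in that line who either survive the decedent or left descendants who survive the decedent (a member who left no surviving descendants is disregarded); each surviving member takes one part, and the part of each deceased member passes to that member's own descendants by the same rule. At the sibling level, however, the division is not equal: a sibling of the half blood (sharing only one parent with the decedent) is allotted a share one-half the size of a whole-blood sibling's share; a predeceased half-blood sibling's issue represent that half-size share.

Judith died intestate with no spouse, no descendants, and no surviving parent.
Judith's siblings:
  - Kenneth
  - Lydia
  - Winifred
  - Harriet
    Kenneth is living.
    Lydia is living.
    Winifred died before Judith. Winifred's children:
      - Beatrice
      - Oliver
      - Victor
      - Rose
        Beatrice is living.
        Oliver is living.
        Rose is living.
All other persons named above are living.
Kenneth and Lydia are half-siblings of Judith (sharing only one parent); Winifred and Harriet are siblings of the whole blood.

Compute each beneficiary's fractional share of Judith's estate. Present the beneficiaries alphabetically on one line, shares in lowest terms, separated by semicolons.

No spouse, descendants, or parent survives, so the estate passes to Judith's siblings per stirpes.
Half-blood siblings count for one-half the weight of whole-blood siblings at the initial division.
Dividing 1 in proportion to weights (total weight 3): Kenneth (weight 1/2) → 1/6; Lydia (weight 1/2) → 1/6; Winifred (weight 1) → 1/3; Harriet (weight 1) → 1/3.
Kenneth is living and takes 1/6.
Lydia is living and takes 1/6.
Winifred predeceased; the 1/3 allotted to Winifred's branch passes to Winifred's issue by representation.
The 1/3 is divided into 4 equal shares of 1/12 among Beatrice, Oliver, Victor, Rose.
Beatrice is living and takes 1/12.
Oliver is living and takes 1/12.
Victor is living and takes 1/12.
Rose is living and takes 1/12.
Harriet is living and takes 1/3.

Beatrice 1/12; Harriet 1/3; Kenneth 1/6; Lydia 1/6; Oliver 1/12; Rose 1/12; Victor 1/12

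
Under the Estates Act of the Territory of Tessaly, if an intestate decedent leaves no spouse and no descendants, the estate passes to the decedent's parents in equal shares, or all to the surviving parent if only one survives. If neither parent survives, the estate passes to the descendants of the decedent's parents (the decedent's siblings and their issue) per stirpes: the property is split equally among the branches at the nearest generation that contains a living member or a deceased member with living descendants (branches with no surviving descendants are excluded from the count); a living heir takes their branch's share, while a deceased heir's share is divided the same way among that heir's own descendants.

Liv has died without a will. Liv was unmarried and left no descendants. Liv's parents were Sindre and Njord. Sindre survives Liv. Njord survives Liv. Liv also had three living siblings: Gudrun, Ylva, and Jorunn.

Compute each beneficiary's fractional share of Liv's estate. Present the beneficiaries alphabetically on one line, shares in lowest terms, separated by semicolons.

Both parents survive, so Sindre and Njord each take 1/2. The siblings take nothing because a surviving parent has priority.

Njord 1/2; Sindre 1/2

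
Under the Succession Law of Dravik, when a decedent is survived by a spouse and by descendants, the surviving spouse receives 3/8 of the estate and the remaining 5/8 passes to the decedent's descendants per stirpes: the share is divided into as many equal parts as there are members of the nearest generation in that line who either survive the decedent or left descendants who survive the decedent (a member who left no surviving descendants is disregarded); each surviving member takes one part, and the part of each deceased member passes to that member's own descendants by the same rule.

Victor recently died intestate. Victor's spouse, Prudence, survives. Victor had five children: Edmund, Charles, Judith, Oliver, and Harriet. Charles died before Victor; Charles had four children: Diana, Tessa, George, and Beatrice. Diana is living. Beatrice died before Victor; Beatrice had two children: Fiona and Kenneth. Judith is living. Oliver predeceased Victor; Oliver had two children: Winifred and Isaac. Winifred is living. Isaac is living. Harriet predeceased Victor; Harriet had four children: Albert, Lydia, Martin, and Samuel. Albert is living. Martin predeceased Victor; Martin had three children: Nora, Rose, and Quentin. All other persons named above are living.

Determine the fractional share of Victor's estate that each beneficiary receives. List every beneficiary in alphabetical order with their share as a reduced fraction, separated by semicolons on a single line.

Prudence, as surviving spouse, takes 3/8.
The remaining 5/8 passes to Victor's descendants per stirpes.
The 5/8 is divided into 5 equal shares of 1/8 among Edmund, Charles, Judith, Oliver, Harriet.
Edmund is living and takes 1/8.
Charles predeceased; the 1/8 allotted to Charles's branch passes to Charles's issue by representation.
The 1/8 is divided into 4 equal shares of 1/32 among Diana, Tessa, George, Beatrice.
Diana is living and takes 1/32.
Tessa is living and takes 1/32.
George is living and takes 1/32.
Beatrice predeceased; the 1/32 allotted to Beatrice's branch passes to Beatrice's issue by representation.
The 1/32 is divided into 2 equal shares of 1/64 among Fiona, Kenneth.
Fiona is living and takes 1/64.
Kenneth is living and takes 1/64.
Judith is living and takes 1/8.
Oliver predeceased; the 1/8 allotted to Oliver's branch passes to Oliver's issue by representation.
The 1/8 is divided into 2 equal shares of 1/16 among Winifred, Isaac.
Winifred is living and takes 1/16.
Isaac is living and takes 1/16.
Harriet predeceased; the 1/8 allotted to Harriet's branch passes to Harriet's issue by representation.
The 1/8 is divided into 4 equal shares of 1/32 among Albert, Lydia, Martin, Samuel.
Albert is living and takes 1/32.
Lydia is living and takes 1/32.
Martin predeceased; the 1/32 allotted to Martin's branch passes to Martin's issue by representation.
The 1/32 is divided into 3 equal shares of 1/96 among Nora, Rose, Quentin.
Nora is living and takes 1/96.
Rose is living and takes 1/96.
Quentin is living and takes 1/96.
Samuel is living and takes 1/32.

Albert 1/32; Diana 1/32; Edmund 1/8; Fiona 1/64; George 1/32; Isaac 1/16; Judith 1/8; Kenneth 1/64; Lydia 1/32; Nora 1/96; Prudence 3/8; Quentin 1/96; Rose 1/96; Samuel 1/32; Tessa 1/32; Winifred 1/16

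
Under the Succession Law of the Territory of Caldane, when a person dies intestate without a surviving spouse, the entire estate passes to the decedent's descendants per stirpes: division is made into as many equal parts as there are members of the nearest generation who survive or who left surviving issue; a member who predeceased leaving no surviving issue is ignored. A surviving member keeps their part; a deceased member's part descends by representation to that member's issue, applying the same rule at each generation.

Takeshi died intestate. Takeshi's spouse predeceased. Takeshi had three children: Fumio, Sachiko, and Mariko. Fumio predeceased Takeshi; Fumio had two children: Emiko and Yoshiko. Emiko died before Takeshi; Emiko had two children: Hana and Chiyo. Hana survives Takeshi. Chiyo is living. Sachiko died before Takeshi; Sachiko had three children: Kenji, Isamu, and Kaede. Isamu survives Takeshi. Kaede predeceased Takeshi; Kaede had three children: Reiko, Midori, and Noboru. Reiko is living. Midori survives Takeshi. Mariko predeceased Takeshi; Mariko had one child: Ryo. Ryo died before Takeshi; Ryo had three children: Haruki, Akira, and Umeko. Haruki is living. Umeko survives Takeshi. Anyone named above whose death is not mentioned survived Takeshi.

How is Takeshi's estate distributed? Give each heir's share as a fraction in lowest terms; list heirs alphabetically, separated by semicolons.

There is no surviving spouse, so the entire estate passes to Takeshi's descendants per stirpes.
The estate is divided into 3 equal shares of 1/3 among Fumio, Sachiko, Mariko.
Fumio predeceased; the 1/3 allotted to Fumio's branch passes to Fumio's issue by representation.
The 1/3 is divided into 2 equal shares of 1/6 among Emiko, Yoshiko.
Emiko predeceased; the 1/6 allotted to Emiko's branch passes to Emiko's issue by representation.
The 1/6 is divided into 2 equal shares of 1/12 among Hana, Chiyo.
Hana is living and takes 1/12.
Chiyo is living and takes 1/12.
Yoshiko is living and takes 1/6.
Sachiko predeceased; the 1/3 allotted to Sachiko's branch passes to Sachiko's issue by representation.
The 1/3 is divided into 3 equal shares of 1/9 among Kenji, Isamu, Kaede.
Kenji is living and takes 1/9.
Isamu is living and takes 1/9.
Kaede predeceased; the 1/9 allotted to Kaede's branch passes to Kaede's issue by representation.
The 1/9 is divided into 3 equal shares of 1/27 among Reiko, Midori, Noboru.
Reiko is living and takes 1/27.
Midori is living and takes 1/27.
Noboru is living and takes 1/27.
Mariko predeceased; the 1/3 allotted to Mariko's branch passes to Mariko's issue by representation.
Ryo's line is the sole branch at this level, so the full 1/3 passes to Ryo's issue by representation.
The 1/3 is divided into 3 equal shares of 1/9 among Haruki, Akira, Umeko.
Haruki is living and takes 1/9.
Akira is living and takes 1/9.
Umeko is living and takes 1/9.

Akira 1/9; Chiyo 1/12; Hana 1/12; Haruki 1/9; Isamu 1/9; Kenji 1/9; Midori 1/27; Noboru 1/27; Reiko 1/27; Umeko 1/9; Yoshiko 1/6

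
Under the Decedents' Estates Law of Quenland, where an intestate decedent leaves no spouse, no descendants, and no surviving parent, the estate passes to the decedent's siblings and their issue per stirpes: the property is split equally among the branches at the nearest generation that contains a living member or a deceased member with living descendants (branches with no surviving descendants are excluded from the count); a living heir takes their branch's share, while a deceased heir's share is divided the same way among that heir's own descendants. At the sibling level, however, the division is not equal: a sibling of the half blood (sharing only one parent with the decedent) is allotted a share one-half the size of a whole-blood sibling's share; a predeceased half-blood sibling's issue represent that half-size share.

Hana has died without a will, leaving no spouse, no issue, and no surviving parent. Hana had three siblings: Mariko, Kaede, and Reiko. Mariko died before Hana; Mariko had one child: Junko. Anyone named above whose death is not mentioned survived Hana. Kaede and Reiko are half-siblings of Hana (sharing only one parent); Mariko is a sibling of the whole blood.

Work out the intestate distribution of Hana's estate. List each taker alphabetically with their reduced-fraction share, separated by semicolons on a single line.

No spouse, descendants, or parent survives, so the estate passes to Hana's siblings per stirpes.
Half-blood siblings count for one-half the weight of whole-blood siblings at the initial division.
Dividing 1 in proportion to weights (total weight 2): Mariko (weight 1) → 1/2; Kaede (weight 1/2) → 1/4; Reiko (weight 1/2) → 1/4.
Mariko predeceased; the 1/2 allotted to Mariko's branch passes to Mariko's issue by representation.
Junko is the sole taker at this level and receives the full 1/2.
Kaede is living and takes 1/4.
Reiko is living and takes 1/4.

Junko 1/2; Kaede 1/4; Reiko 1/4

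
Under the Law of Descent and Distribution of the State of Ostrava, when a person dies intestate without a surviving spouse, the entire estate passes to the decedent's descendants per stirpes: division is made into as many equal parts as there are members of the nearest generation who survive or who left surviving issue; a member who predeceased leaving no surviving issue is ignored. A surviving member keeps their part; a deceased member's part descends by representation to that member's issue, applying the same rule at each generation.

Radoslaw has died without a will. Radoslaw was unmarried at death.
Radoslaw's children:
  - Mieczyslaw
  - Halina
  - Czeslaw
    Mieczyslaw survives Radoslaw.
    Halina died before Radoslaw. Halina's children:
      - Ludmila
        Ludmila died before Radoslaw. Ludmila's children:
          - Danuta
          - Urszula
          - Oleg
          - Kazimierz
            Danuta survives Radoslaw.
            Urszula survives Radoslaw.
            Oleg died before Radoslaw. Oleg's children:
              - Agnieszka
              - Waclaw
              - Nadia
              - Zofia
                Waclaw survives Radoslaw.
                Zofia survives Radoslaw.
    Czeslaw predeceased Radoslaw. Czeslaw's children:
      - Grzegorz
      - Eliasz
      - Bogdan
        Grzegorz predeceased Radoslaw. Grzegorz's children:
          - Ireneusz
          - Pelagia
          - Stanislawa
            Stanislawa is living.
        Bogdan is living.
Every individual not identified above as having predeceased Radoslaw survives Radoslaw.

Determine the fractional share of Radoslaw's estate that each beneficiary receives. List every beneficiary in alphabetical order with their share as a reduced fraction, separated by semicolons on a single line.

Agnieszka 1/48; Bogdan 1/9; Danuta 1/12; Eliasz 1/9; Ireneusz 1/27; Kazimierz 1/12; Mieczyslaw 1/3; Nadia 1/48; Pelagia 1/27; Stanislawa 1/27; Urszula 1/12; Waclaw 1/48; Zofia 1/48

There is no surviving spouse, so the entire estate passes to Radoslaw's descendants per stirpes.
The estate is divided into 3 equal shares of 1/3 among Mieczyslaw, Halina, Czeslaw.
Mieczyslaw is living and takes 1/3.
Halina predeceased; the 1/3 allotted to Halina's branch passes to Halina's issue by representation.
Ludmila's line is the sole branch at this level, so the full 1/3 passes to Ludmila's issue by representation.
The 1/3 is divided into 4 equal shares of 1/12 among Danuta, Urszula, Oleg, Kazimierz.
Danuta is living and takes 1/12.
Urszula is living and takes 1/12.
Oleg predeceased; the 1/12 allotted to Oleg's branch passes to Oleg's issue by representation.
The 1/12 is divided into 4 equal shares of 1/48 among Agnieszka, Waclaw, Nadia, Zofia.
Agnieszka is living and takes 1/48.
Waclaw is living and takes 1/48.
Nadia is living and takes 1/48.
Zofia is living and takes 1/48.
Kazimierz is living and takes 1/12.
Czeslaw predeceased; the 1/3 allotted to Czeslaw's branch passes to Czeslaw's issue by representation.
The 1/3 is divided into 3 equal shares of 1/9 among Grzegorz, Eliasz, Bogdan.
Grzegorz predeceased; the 1/9 allotted to Grzegorz's branch passes to Grzegorz's issue by representation.
The 1/9 is divided into 3 equal shares of 1/27 among Ireneusz, Pelagia, Stanislawa.
Ireneusz is living and takes 1/27.
Pelagia is living and takes 1/27.
Stanislawa is living and takes 1/27.
Eliasz is living and takes 1/9.
Bogdan is living and takes 1/9.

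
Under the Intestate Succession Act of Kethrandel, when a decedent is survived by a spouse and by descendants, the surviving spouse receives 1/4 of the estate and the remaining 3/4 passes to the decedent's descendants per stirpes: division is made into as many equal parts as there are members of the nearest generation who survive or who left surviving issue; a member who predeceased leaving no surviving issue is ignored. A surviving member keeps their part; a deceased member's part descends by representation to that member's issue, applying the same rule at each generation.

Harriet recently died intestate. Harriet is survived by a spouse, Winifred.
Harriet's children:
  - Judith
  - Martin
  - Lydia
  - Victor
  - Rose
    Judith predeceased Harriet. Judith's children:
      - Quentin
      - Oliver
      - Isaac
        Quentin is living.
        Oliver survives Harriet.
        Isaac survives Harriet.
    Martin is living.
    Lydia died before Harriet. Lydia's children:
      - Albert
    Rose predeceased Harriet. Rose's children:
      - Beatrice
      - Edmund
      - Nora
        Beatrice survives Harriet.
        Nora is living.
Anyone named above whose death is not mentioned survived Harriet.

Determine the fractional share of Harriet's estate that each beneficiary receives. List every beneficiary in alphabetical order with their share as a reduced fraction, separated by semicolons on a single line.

Albert 3/20; Beatrice 1/20; Edmund 1/20; Isaac 1/20; Martin 3/20; Nora 1/20; Oliver 1/20; Quentin 1/20; Victor 3/20; Winifred 1/4

Winifred, as surviving spouse, takes 1/4.
The remaining 3/4 passes to Harriet's descendants per stirpes.
The 3/4 is divided into 5 equal shares of 3/20 among Judith, Martin, Lydia, Victor, Rose.
Judith predeceased; the 3/20 allotted to Judith's branch passes to Judith's issue by representation.
The 3/20 is divided into 3 equal shares of 1/20 among Quentin, Oliver, Isaac.
Quentin is living and takes 1/20.
Oliver is living and takes 1/20.
Isaac is living and takes 1/20.
Martin is living and takes 3/20.
Lydia predeceased; the 3/20 allotted to Lydia's branch passes to Lydia's issue by representation.
Albert is the sole taker at this level and receives the full 3/20.
Victor is living and takes 3/20.
Rose predeceased; the 3/20 allotted to Rose's branch passes to Rose's issue by representation.
The 3/20 is divided into 3 equal shares of 1/20 among Beatrice, Edmund, Nora.
Beatrice is living and takes 1/20.
Edmund is living and takes 1/20.
Nora is living and takes 1/20.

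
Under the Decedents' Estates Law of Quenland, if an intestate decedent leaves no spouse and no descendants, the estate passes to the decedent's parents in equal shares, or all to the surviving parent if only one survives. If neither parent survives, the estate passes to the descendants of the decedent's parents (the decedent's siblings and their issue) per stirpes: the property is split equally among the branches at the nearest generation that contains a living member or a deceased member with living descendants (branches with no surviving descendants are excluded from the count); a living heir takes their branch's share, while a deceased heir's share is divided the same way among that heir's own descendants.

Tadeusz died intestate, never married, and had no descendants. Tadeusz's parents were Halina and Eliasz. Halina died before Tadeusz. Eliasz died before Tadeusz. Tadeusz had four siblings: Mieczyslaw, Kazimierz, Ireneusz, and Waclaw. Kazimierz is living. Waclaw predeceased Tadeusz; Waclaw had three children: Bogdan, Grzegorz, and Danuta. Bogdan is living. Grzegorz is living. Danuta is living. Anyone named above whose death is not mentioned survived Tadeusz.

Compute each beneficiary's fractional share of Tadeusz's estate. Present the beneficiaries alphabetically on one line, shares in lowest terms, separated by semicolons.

Neither parent survives and there are no descendants, so the estate passes to Tadeusz's siblings and their issue per stirpes.
The estate is divided into 4 equal shares of 1/4 among Mieczyslaw, Kazimierz, Ireneusz, Waclaw.
Mieczyslaw is living and takes 1/4.
Kazimierz is living and takes 1/4.
Ireneusz is living and takes 1/4.
Waclaw predeceased; the 1/4 allotted to Waclaw's branch passes to Waclaw's issue by representation.
The 1/4 is divided into 3 equal shares of 1/12 among Bogdan, Grzegorz, Danuta.
Bogdan is living and takes 1/12.
Grzegorz is living and takes 1/12.
Danuta is living and takes 1/12.

Bogdan 1/12; Danuta 1/12; Grzegorz 1/12; Ireneusz 1/4; Kazimierz 1/4; Mieczyslaw 1/4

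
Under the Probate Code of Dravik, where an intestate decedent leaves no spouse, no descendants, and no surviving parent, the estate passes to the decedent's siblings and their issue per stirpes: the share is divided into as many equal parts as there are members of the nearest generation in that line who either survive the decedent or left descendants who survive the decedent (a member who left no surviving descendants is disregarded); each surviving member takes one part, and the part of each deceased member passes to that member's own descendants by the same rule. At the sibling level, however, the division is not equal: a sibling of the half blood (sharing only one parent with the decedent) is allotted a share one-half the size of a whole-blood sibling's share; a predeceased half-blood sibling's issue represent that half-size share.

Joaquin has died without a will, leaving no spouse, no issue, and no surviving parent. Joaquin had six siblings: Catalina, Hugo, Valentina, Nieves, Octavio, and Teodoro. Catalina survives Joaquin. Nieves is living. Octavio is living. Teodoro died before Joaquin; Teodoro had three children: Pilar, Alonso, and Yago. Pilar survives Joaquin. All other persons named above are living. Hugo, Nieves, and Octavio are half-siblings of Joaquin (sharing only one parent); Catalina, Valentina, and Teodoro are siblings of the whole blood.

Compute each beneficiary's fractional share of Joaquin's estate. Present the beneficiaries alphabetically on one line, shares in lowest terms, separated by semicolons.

Alonso 2/27; Catalina 2/9; Hugo 1/9; Nieves 1/9; Octavio 1/9; Pilar 2/27; Valentina 2/9; Yago 2/27

No spouse, descendants, or parent survives, so the estate passes to Joaquin's siblings per stirpes.
Half-blood siblings count for one-half the weight of whole-blood siblings at the initial division.
Dividing 1 in proportion to weights (total weight 9/2): Catalina (weight 1) → 2/9; Hugo (weight 1/2) → 1/9; Valentina (weight 1) → 2/9; Nieves (weight 1/2) → 1/9; Octavio (weight 1/2) → 1/9; Teodoro (weight 1) → 2/9.
Catalina is living and takes 2/9.
Hugo is living and takes 1/9.
Valentina is living and takes 2/9.
Nieves is living and takes 1/9.
Octavio is living and takes 1/9.
Teodoro predeceased; the 2/9 allotted to Teodoro's branch passes to Teodoro's issue by representation.
The 2/9 is divided into 3 equal shares of 2/27 among Pilar, Alonso, Yago.
Pilar is living and takes 2/27.
Alonso is living and takes 2/27.
Yago is living and takes 2/27.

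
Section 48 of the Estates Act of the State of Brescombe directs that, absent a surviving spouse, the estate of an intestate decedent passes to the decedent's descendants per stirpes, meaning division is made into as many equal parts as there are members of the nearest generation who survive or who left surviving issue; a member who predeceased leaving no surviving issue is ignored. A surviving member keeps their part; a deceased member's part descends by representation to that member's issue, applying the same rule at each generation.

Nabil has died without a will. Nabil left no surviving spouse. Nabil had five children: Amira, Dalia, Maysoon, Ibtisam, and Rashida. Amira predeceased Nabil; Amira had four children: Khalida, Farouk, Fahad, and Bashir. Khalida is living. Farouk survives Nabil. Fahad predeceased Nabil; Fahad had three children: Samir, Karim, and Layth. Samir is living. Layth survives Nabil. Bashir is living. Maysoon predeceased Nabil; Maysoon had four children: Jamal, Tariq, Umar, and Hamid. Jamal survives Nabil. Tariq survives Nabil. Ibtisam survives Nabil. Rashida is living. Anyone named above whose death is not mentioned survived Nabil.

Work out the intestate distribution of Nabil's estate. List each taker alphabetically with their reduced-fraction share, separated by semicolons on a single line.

There is no surviving spouse, so the entire estate passes to Nabil's descendants per stirpes.
The estate is divided into 5 equal shares of 1/5 among Amira, Dalia, Maysoon, Ibtisam, Rashida.
Amira predeceased; the 1/5 allotted to Amira's branch passes to Amira's issue by representation.
The 1/5 is divided into 4 equal shares of 1/20 among Khalida, Farouk, Fahad, Bashir.
Khalida is living and takes 1/20.
Farouk is living and takes 1/20.
Fahad predeceased; the 1/20 allotted to Fahad's branch passes to Fahad's issue by representation.
The 1/20 is divided into 3 equal shares of 1/60 among Samir, Karim, Layth.
Samir is living and takes 1/60.
Karim is living and takes 1/60.
Layth is living and takes 1/60.
Bashir is living and takes 1/20.
Dalia is living and takes 1/5.
Maysoon predeceased; the 1/5 allotted to Maysoon's branch passes to Maysoon's issue by representation.
The 1/5 is divided into 4 equal shares of 1/20 among Jamal, Tariq, Umar, Hamid.
Jamal is living and takes 1/20.
Tariq is living and takes 1/20.
Umar is living and takes 1/20.
Hamid is living and takes 1/20.
Ibtisam is living and takes 1/5.
Rashida is living and takes 1/5.

Bashir 1/20; Dalia 1/5; Farouk 1/20; Hamid 1/20; Ibtisam 1/5; Jamal 1/20; Karim 1/60; Khalida 1/20; Layth 1/60; Rashida 1/5; Samir 1/60; Tariq 1/20; Umar 1/20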